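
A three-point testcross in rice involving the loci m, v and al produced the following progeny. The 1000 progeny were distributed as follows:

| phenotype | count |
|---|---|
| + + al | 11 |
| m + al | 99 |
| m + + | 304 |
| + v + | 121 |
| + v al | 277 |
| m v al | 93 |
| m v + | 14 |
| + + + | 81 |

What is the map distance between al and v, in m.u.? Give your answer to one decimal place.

The two most frequent reciprocal classes, m + + and + v al, are the parental types, so the F1 was m + + / + v al.
The two rarest classes, m v + and + + al, are the double crossovers. Comparing them with the parentals, only the v allele has switched, so v is the middle locus and the order is al – v – m.
Crossovers in the al–v interval produce the single-crossover classes m + al and + v + (99 + 121 = 220) plus the double crossovers (25).
RF(al–v) = (220 + 25) / 1000 = 245/1000 = 0.2450 → 24.5 m.u.

24.5 m.u.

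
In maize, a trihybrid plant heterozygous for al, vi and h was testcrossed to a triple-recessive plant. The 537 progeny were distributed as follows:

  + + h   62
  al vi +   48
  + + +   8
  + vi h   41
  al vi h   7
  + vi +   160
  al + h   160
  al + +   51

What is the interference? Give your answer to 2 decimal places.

The two most frequent reciprocal classes, + vi + and al + h, are the parental types, so the F1 was + vi + / al + h.
The two rarest classes, + + + and al vi h, are the double crossovers. Comparing them with the parentals, only the vi allele has switched, so vi is the middle locus and the order is h – vi – al.
h–vi: (92 + 15)/537 = 0.1993; vi–al: (110 + 15)/537 = 0.2328.
Expected DCO frequency = 0.1993 × 0.2328 ≈ 0.04640; observed = 15/537 ≈ 0.02793.
Coefficient of coincidence = 0.02793/0.04640 ≈ 0.60; interference = 1 − 0.60 = 0.40.

0.40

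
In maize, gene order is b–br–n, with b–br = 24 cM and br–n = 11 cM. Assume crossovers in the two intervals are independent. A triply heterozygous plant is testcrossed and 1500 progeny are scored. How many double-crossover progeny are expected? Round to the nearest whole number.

Map distances give recombination frequencies of 0.240 and 0.110 for the two intervals.
With no interference, expected double-crossover frequency = 0.240 × 0.110 = 0.02640.
Expected number = 0.02640 × 1500 = 39.60 ≈ 40.

40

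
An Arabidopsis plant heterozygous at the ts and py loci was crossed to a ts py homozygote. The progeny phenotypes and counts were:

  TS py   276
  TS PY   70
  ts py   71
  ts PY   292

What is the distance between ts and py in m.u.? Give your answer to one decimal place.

19.9 m.u.

The two most frequent classes, TS py (276) and ts PY (292), are the parental types, so the F1 was TS py / ts PY.
The recombinant classes are TS PY and ts py: 70 + 71 = 141.
Recombination frequency = 141/709 = 0.1989 ≈ 19.9%, i.e. 19.9 m.u.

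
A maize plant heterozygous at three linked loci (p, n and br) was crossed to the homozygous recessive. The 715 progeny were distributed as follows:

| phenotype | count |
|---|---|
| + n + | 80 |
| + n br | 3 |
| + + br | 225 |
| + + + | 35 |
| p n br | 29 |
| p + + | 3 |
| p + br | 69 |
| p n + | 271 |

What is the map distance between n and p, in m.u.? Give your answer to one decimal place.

21.7 m.u.

The two most frequent reciprocal classes, + + br and p n +, are the parental types, so the F1 was + + br / p n +.
The two rarest classes, + n br and p + +, are the double crossovers. Comparing them with the parentals, only the n allele has switched, so n is the middle locus and the order is br – n – p.
Crossovers in the n–p interval produce the single-crossover classes p + br and + n + (69 + 80 = 149) plus the double crossovers (6).
RF(n–p) = (149 + 6) / 715 = 155/715 = 0.2168 → 21.7 m.u.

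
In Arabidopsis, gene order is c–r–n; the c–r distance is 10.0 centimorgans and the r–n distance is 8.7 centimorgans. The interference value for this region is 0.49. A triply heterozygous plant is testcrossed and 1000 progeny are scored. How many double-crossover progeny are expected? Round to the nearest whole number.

4

Map distances give recombination frequencies of 0.100 and 0.087 for the two intervals.
With interference 0.49 (so coincidence = 0.51), expected double-crossover frequency = 0.100 × 0.087 × 0.51 = 0.00444.
Expected number = 0.00444 × 1000 = 4.44 ≈ 4.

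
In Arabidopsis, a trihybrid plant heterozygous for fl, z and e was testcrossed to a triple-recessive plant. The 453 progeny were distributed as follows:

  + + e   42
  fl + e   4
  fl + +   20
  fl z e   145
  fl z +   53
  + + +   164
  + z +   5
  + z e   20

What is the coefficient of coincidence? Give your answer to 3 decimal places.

The two most frequent reciprocal classes, fl z e and + + +, are the parental types, so the F1 was fl z e / + + +.
The two rarest classes, fl + e and + z +, are the double crossovers. Comparing them with the parentals, only the z allele has switched, so z is the middle locus and the order is fl – z – e.
fl–z: (40 + 9)/453 = 0.1082; z–e: (95 + 9)/453 = 0.2296.
Expected DCO frequency = 0.1082 × 0.2296 ≈ 0.02484; observed = 9/453 ≈ 0.01987.
Coefficient of coincidence = 0.01987/0.02484 ≈ 0.800.

0.800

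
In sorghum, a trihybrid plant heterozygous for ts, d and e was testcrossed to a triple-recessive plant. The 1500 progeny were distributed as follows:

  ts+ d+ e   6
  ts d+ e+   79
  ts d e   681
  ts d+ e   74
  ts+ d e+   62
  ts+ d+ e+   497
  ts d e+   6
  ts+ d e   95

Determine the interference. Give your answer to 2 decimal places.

The two most frequent reciprocal classes, ts+ d+ e+ and ts d e, are the parental types, so the F1 was ts+ d+ e+ / ts d e.
The two rarest classes, ts+ d+ e and ts d e+, are the double crossovers. Comparing them with the parentals, only the e allele has switched, so e is the middle locus and the order is d – e – ts.
d–e: (136 + 12)/1500 = 0.0987; e–ts: (174 + 12)/1500 = 0.1240.
Expected DCO frequency = 0.0987 × 0.1240 ≈ 0.01224; observed = 12/1500 ≈ 0.00800.
Coefficient of coincidence = 0.00800/0.01224 ≈ 0.65; interference = 1 − 0.65 = 0.35.

0.35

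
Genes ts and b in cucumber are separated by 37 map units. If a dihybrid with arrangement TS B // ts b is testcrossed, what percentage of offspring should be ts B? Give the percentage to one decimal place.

18.5%

A map distance of 37 map units corresponds to a recombination frequency of 0.370.
The F1 is TS B / ts b, so ts B is a recombinant gamete class with expected frequency r/2 = 0.370/2 = 0.1850.
That is 0.1850 = 18.5% of the progeny.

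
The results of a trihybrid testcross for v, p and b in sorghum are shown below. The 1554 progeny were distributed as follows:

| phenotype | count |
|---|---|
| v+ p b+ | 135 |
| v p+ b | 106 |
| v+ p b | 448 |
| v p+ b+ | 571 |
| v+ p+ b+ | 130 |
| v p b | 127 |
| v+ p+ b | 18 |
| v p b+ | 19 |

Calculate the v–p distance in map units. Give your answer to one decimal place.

18.9 map units

The two most frequent reciprocal classes, v p+ b+ and v+ p b, are the parental types, so the F1 was v p+ b+ / v+ p b.
The two rarest classes, v p b+ and v+ p+ b, are the double crossovers. Comparing them with the parentals, only the p allele has switched, so p is the middle locus and the order is b – p – v.
Crossovers in the p–v interval produce the single-crossover classes v+ p+ b+ and v p b (130 + 127 = 257) plus the double crossovers (37).
RF(p–v) = (257 + 37) / 1554 = 294/1554 = 0.1892 → 18.9 map units.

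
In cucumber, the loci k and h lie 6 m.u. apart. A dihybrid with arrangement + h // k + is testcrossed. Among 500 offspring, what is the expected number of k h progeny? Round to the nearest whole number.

15

A map distance of 6 m.u. corresponds to a recombination frequency of 0.060.
The F1 is + h / k +, so k h is a recombinant gamete class with expected frequency r/2 = 0.060/2 = 0.0300.
Expected number = 0.0300 × 500 = 15.00 ≈ 15.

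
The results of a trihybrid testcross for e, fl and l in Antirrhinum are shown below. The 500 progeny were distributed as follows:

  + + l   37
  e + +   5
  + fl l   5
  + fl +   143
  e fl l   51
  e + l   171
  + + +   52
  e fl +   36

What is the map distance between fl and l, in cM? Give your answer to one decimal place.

The two most frequent reciprocal classes, + fl + and e + l, are the parental types, so the F1 was + fl + / e + l.
The two rarest classes, + fl l and e + +, are the double crossovers. Comparing them with the parentals, only the l allele has switched, so l is the middle locus and the order is e – l – fl.
Crossovers in the l–fl interval produce the single-crossover classes + + + and e fl l (52 + 51 = 103) plus the double crossovers (10).
RF(l–fl) = (103 + 10) / 500 = 113/500 = 0.2260 → 22.6 cM.

22.6 cM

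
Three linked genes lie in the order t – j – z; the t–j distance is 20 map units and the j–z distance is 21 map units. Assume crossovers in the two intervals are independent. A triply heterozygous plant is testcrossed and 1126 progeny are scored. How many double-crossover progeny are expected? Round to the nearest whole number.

47

Map distances give recombination frequencies of 0.200 and 0.210 for the two intervals.
With no interference, expected double-crossover frequency = 0.200 × 0.210 = 0.04200.
Expected number = 0.04200 × 1126 = 47.29 ≈ 47.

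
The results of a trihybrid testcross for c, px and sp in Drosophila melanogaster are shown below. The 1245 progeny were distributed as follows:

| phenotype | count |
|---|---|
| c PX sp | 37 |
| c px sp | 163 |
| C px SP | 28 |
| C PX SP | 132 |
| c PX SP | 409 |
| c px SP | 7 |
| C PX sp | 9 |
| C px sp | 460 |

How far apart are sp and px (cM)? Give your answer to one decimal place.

The two most frequent reciprocal classes, C px sp and c PX SP, are the parental types, so the F1 was C px sp / c PX SP.
The two rarest classes, C PX sp and c px SP, are the double crossovers. Comparing them with the parentals, only the px allele has switched, so px is the middle locus and the order is sp – px – c.
Crossovers in the sp–px interval produce the single-crossover classes C px SP and c PX sp (28 + 37 = 65) plus the double crossovers (16).
RF(sp–px) = (65 + 16) / 1245 = 81/1245 = 0.0651 → 6.5 cM.

6.5 cM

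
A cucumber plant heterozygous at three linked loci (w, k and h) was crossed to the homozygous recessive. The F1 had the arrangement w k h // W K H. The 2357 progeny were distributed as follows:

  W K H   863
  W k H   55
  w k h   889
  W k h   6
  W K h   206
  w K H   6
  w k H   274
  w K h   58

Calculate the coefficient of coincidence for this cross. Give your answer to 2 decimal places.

The two rarest classes, W k h and w K H, are the double crossovers. Comparing them with the parentals, only the w allele has switched, so w is the middle locus and the order is h – w – k.
h–w: (480 + 12)/2357 = 0.2087; w–k: (113 + 12)/2357 = 0.0530.
Expected DCO frequency = 0.2087 × 0.0530 ≈ 0.01106; observed = 12/2357 ≈ 0.00509.
Coefficient of coincidence = 0.00509/0.01106 ≈ 0.46.

0.46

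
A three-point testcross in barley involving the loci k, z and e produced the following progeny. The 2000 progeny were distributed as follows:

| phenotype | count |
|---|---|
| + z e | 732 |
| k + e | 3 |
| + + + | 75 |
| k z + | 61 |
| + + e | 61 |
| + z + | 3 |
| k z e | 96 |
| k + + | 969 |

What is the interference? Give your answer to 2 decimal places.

0.47

The two most frequent reciprocal classes, k + + and + z e, are the parental types, so the F1 was k + + / + z e.
The two rarest classes, k + e and + z +, are the double crossovers. Comparing them with the parentals, only the e allele has switched, so e is the middle locus and the order is k – e – z.
k–e: (171 + 6)/2000 = 0.0885; e–z: (122 + 6)/2000 = 0.0640.
Expected DCO frequency = 0.0885 × 0.0640 ≈ 0.00566; observed = 6/2000 ≈ 0.00300.
Coefficient of coincidence = 0.00300/0.00566 ≈ 0.53; interference = 1 − 0.53 = 0.47.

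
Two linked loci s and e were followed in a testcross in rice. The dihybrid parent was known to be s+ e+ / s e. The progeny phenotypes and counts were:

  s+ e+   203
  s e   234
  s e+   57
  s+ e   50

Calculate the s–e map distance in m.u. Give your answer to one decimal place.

The recombinant classes are s+ e and s e+: 50 + 57 = 107.
Recombination frequency = 107/544 = 0.1967 ≈ 19.7%, i.e. 19.7 m.u.

19.7 m.u.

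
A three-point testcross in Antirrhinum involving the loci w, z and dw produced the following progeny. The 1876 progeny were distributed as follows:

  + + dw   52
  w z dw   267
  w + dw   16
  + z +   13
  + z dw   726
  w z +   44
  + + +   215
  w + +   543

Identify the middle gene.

dw

The two most frequent reciprocal classes, w + + and + z dw, are the parental types, so the F1 was w + + / + z dw.
The two rarest classes, w + dw and + z +, are the double crossovers. Comparing them with the parentals, only the dw allele has switched, so dw is the middle locus and the order is w – dw – z.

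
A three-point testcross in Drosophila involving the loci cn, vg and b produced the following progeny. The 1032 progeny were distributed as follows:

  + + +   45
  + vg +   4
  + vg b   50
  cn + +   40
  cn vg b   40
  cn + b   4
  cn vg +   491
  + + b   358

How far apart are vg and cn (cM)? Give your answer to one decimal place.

9.5 cM

The two most frequent reciprocal classes, + + b and cn vg +, are the parental types, so the F1 was + + b / cn vg +.
The two rarest classes, cn + b and + vg +, are the double crossovers. Comparing them with the parentals, only the cn allele has switched, so cn is the middle locus and the order is vg – cn – b.
Crossovers in the vg–cn interval produce the single-crossover classes + vg b and cn + + (50 + 40 = 90) plus the double crossovers (8).
RF(vg–cn) = (90 + 8) / 1032 = 98/1032 = 0.0950 → 9.5 cM.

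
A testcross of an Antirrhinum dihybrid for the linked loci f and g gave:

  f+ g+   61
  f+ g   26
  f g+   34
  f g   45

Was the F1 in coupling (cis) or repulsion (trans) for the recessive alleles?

The two most frequent classes are f+ g+ (61) and f g (45); these are the parental (non-recombinant) types.
So the F1 carried f+ g+ on one chromosome and f g on the other — the recessive alleles are on the same chromosome (cis / coupling).

cis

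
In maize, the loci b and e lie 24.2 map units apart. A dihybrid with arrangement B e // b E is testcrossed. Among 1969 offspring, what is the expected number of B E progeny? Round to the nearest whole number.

A map distance of 24.2 map units corresponds to a recombination frequency of 0.242.
The F1 is B e / b E, so B E is a recombinant gamete class with expected frequency r/2 = 0.242/2 = 0.1210.
Expected number = 0.1210 × 1969 = 238.25 ≈ 238.

238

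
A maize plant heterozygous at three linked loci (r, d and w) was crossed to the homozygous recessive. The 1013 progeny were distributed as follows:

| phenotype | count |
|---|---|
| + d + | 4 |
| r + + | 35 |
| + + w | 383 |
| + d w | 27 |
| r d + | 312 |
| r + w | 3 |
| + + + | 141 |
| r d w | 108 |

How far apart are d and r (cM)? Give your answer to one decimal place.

The two most frequent reciprocal classes, r d + and + + w, are the parental types, so the F1 was r d + / + + w.
The two rarest classes, + d + and r + w, are the double crossovers. Comparing them with the parentals, only the r allele has switched, so r is the middle locus and the order is w – r – d.
Crossovers in the r–d interval produce the single-crossover classes r + + and + d w (35 + 27 = 62) plus the double crossovers (7).
RF(r–d) = (62 + 7) / 1013 = 69/1013 = 0.0681 → 6.8 cM.

6.8 cM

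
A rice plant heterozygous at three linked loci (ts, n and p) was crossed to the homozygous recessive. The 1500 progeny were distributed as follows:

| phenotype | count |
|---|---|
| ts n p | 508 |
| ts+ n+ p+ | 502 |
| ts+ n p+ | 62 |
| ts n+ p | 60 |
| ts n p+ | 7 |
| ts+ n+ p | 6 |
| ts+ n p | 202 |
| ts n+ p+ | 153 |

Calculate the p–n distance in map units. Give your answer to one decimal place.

9.0 map units

The two most frequent reciprocal classes, ts n p and ts+ n+ p+, are the parental types, so the F1 was ts n p / ts+ n+ p+.
The two rarest classes, ts n p+ and ts+ n+ p, are the double crossovers. Comparing them with the parentals, only the p allele has switched, so p is the middle locus and the order is n – p – ts.
Crossovers in the n–p interval produce the single-crossover classes ts n+ p and ts+ n p+ (60 + 62 = 122) plus the double crossovers (13).
RF(n–p) = (122 + 13) / 1500 = 135/1500 = 0.0900 → 9.0 map units.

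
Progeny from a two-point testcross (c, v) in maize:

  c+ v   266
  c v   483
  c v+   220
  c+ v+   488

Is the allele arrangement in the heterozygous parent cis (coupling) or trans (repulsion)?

cis

The two most frequent classes are c+ v+ (488) and c v (483); these are the parental (non-recombinant) types.
So the F1 carried c+ v+ on one chromosome and c v on the other — the recessive alleles are on the same chromosome (cis / coupling).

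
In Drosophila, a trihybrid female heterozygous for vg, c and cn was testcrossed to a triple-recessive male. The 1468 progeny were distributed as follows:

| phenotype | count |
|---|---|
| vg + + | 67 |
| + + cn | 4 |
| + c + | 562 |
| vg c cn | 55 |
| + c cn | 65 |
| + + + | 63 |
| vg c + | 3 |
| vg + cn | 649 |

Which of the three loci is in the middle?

vg

The two most frequent reciprocal classes, vg + cn and + c +, are the parental types, so the F1 was vg + cn / + c +.
The two rarest classes, + + cn and vg c +, are the double crossovers. Comparing them with the parentals, only the vg allele has switched, so vg is the middle locus and the order is cn – vg – c.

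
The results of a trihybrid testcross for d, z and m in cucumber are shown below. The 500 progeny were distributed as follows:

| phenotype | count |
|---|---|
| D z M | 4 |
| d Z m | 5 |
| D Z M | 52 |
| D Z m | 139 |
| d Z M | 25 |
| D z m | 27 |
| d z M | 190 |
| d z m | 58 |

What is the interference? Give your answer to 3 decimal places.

The two most frequent reciprocal classes, D Z m and d z M, are the parental types, so the F1 was D Z m / d z M.
The two rarest classes, d Z m and D z M, are the double crossovers. Comparing them with the parentals, only the d allele has switched, so d is the middle locus and the order is m – d – z.
m–d: (110 + 9)/500 = 0.2380; d–z: (52 + 9)/500 = 0.1220.
Expected DCO frequency = 0.2380 × 0.1220 ≈ 0.02904; observed = 9/500 ≈ 0.01800.
Coefficient of coincidence = 0.01800/0.02904 ≈ 0.620; interference = 1 − 0.620 = 0.380.

0.380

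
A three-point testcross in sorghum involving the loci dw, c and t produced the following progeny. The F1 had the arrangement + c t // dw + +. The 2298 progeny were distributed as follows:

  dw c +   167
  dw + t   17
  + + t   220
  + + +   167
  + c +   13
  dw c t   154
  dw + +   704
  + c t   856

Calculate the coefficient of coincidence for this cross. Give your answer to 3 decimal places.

The two rarest classes, + c + and dw + t, are the double crossovers. Comparing them with the parentals, only the t allele has switched, so t is the middle locus and the order is dw – t – c.
dw–t: (321 + 30)/2298 = 0.1527; t–c: (387 + 30)/2298 = 0.1815.
Expected DCO frequency = 0.1527 × 0.1815 ≈ 0.02772; observed = 30/2298 ≈ 0.01305.
Coefficient of coincidence = 0.01305/0.02772 ≈ 0.471.

0.471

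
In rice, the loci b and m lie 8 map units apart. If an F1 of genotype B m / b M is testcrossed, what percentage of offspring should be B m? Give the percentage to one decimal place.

46.0%

A map distance of 8 map units corresponds to a recombination frequency of 0.080.
The F1 is B m / b M, so B m is a parental gamete class with expected frequency (1 − r)/2 = 0.920/2 = 0.4600.
That is 0.4600 = 46.0% of the progeny.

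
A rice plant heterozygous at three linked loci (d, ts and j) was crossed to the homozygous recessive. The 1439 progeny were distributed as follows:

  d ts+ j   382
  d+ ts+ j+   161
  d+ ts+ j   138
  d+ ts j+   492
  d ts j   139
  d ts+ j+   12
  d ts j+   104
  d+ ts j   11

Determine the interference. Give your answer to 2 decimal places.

The two most frequent reciprocal classes, d ts+ j and d+ ts j+, are the parental types, so the F1 was d ts+ j / d+ ts j+.
The two rarest classes, d ts+ j+ and d+ ts j, are the double crossovers. Comparing them with the parentals, only the j allele has switched, so j is the middle locus and the order is d – j – ts.
d–j: (242 + 23)/1439 = 0.1842; j–ts: (300 + 23)/1439 = 0.2245.
Expected DCO frequency = 0.1842 × 0.2245 ≈ 0.04135; observed = 23/1439 ≈ 0.01598.
Coefficient of coincidence = 0.01598/0.04135 ≈ 0.39; interference = 1 − 0.39 = 0.61.

0.61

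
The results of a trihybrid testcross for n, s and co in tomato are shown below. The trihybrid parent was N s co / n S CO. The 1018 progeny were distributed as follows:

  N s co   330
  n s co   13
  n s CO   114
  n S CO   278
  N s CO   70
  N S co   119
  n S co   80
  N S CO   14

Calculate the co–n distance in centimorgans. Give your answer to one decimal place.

The two rarest classes, n s co and N S CO, are the double crossovers. Comparing them with the parentals, only the n allele has switched, so n is the middle locus and the order is s – n – co.
Crossovers in the n–co interval produce the single-crossover classes N s CO and n S co (70 + 80 = 150) plus the double crossovers (27).
RF(n–co) = (150 + 27) / 1018 = 177/1018 = 0.1739 → 17.4 centimorgans.

17.4 centimorgans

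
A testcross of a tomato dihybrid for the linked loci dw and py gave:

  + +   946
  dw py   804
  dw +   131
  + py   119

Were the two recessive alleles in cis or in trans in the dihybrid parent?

The two most frequent classes are + + (946) and dw py (804); these are the parental (non-recombinant) types.
So the F1 carried + + on one chromosome and dw py on the other — the recessive alleles are on the same chromosome (cis / coupling).

cis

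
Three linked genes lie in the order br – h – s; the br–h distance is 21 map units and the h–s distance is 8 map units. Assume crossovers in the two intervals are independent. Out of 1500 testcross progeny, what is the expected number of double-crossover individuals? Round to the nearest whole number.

25

Map distances give recombination frequencies of 0.210 and 0.080 for the two intervals.
With no interference, expected double-crossover frequency = 0.210 × 0.080 = 0.01680.
Expected number = 0.01680 × 1500 = 25.20 ≈ 25.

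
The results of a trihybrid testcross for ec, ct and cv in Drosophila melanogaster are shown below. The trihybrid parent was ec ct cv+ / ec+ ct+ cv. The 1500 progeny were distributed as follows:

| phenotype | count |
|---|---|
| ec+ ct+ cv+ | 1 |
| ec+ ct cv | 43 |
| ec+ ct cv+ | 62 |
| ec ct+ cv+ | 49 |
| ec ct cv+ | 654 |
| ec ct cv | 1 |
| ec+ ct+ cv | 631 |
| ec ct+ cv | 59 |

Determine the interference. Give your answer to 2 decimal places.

0.74

The two rarest classes, ec ct cv and ec+ ct+ cv+, are the double crossovers. Comparing them with the parentals, only the cv allele has switched, so cv is the middle locus and the order is ec – cv – ct.
ec–cv: (121 + 2)/1500 = 0.0820; cv–ct: (92 + 2)/1500 = 0.0627.
Expected DCO frequency = 0.0820 × 0.0627 ≈ 0.00514; observed = 2/1500 ≈ 0.00133.
Coefficient of coincidence = 0.00133/0.00514 ≈ 0.26; interference = 1 − 0.26 = 0.74.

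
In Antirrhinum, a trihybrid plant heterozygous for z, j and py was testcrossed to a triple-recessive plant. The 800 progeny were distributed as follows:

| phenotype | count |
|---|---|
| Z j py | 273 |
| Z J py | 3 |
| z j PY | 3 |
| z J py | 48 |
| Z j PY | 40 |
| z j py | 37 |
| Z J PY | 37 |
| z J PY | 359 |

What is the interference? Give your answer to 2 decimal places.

0.36

The two most frequent reciprocal classes, z J PY and Z j py, are the parental types, so the F1 was z J PY / Z j py.
The two rarest classes, z j PY and Z J py, are the double crossovers. Comparing them with the parentals, only the j allele has switched, so j is the middle locus and the order is py – j – z.
py–j: (88 + 6)/800 = 0.1175; j–z: (74 + 6)/800 = 0.1000.
Expected DCO frequency = 0.1175 × 0.1000 ≈ 0.01175; observed = 6/800 ≈ 0.00750.
Coefficient of coincidence = 0.00750/0.01175 ≈ 0.64; interference = 1 − 0.64 = 0.36.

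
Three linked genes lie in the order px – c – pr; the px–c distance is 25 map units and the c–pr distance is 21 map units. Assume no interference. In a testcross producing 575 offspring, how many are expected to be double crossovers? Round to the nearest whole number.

Map distances give recombination frequencies of 0.250 and 0.210 for the two intervals.
With no interference, expected double-crossover frequency = 0.250 × 0.210 = 0.05250.
Expected number = 0.05250 × 575 = 30.19 ≈ 30.

30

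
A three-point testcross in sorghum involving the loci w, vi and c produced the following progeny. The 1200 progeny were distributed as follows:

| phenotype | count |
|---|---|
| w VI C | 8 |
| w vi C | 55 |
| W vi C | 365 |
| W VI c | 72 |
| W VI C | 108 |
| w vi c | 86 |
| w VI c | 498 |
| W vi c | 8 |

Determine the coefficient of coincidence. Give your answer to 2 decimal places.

0.64

The two most frequent reciprocal classes, w VI c and W vi C, are the parental types, so the F1 was w VI c / W vi C.
The two rarest classes, w VI C and W vi c, are the double crossovers. Comparing them with the parentals, only the c allele has switched, so c is the middle locus and the order is w – c – vi.
w–c: (127 + 16)/1200 = 0.1192; c–vi: (194 + 16)/1200 = 0.1750.
Expected DCO frequency = 0.1192 × 0.1750 ≈ 0.02086; observed = 16/1200 ≈ 0.01333.
Coefficient of coincidence = 0.01333/0.02086 ≈ 0.64.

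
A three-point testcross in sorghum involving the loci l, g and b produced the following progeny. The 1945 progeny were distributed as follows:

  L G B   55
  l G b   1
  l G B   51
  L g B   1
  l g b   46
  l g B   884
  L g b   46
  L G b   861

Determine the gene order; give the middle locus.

l

The two most frequent reciprocal classes, l g B and L G b, are the parental types, so the F1 was l g B / L G b.
The two rarest classes, L g B and l G b, are the double crossovers. Comparing them with the parentals, only the l allele has switched, so l is the middle locus and the order is b – l – g.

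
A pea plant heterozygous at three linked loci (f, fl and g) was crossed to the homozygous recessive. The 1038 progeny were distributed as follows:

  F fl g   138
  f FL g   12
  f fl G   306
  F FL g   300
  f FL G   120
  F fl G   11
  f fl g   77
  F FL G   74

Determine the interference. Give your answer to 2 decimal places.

The two most frequent reciprocal classes, F FL g and f fl G, are the parental types, so the F1 was F FL g / f fl G.
The two rarest classes, f FL g and F fl G, are the double crossovers. Comparing them with the parentals, only the f allele has switched, so f is the middle locus and the order is fl – f – g.
fl–f: (258 + 23)/1038 = 0.2707; f–g: (151 + 23)/1038 = 0.1676.
Expected DCO frequency = 0.2707 × 0.1676 ≈ 0.04537; observed = 23/1038 ≈ 0.02216.
Coefficient of coincidence = 0.02216/0.04537 ≈ 0.49; interference = 1 − 0.49 = 0.51.

0.51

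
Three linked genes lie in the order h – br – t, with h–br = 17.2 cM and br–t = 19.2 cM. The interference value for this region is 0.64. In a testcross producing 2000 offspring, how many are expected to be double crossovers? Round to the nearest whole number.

24

Map distances give recombination frequencies of 0.172 and 0.192 for the two intervals.
With interference 0.64 (so coincidence = 0.36), expected double-crossover frequency = 0.172 × 0.192 × 0.36 = 0.01189.
Expected number = 0.01189 × 2000 = 23.78 ≈ 24.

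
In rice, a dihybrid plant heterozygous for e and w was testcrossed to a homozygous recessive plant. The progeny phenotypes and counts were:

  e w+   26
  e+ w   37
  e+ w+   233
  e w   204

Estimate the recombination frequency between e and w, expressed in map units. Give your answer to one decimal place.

12.6 map units

The two most frequent classes, e+ w+ (233) and e w (204), are the parental types, so the F1 was e+ w+ / e w.
The recombinant classes are e+ w and e w+: 37 + 26 = 63.
Recombination frequency = 63/500 = 0.1260 ≈ 12.6%, i.e. 12.6 map units.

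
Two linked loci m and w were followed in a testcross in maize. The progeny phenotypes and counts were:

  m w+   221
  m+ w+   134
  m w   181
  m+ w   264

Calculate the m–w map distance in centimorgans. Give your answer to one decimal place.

The two most frequent classes, m+ w (264) and m w+ (221), are the parental types, so the F1 was m+ w / m w+.
The recombinant classes are m+ w+ and m w: 134 + 181 = 315.
Recombination frequency = 315/800 = 0.3937 ≈ 39.4%, i.e. 39.4 centimorgans.

39.4 centimorgans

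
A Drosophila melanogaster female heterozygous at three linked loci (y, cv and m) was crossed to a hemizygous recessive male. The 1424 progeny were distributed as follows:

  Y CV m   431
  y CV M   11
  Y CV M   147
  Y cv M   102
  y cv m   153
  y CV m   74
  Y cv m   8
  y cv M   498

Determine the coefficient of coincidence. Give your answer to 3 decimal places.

0.435

The two most frequent reciprocal classes, y cv M and Y CV m, are the parental types, so the F1 was y cv M / Y CV m.
The two rarest classes, y CV M and Y cv m, are the double crossovers. Comparing them with the parentals, only the cv allele has switched, so cv is the middle locus and the order is m – cv – y.
m–cv: (300 + 19)/1424 = 0.2240; cv–y: (176 + 19)/1424 = 0.1369.
Expected DCO frequency = 0.2240 × 0.1369 ≈ 0.03067; observed = 19/1424 ≈ 0.01334.
Coefficient of coincidence = 0.01334/0.03067 ≈ 0.435.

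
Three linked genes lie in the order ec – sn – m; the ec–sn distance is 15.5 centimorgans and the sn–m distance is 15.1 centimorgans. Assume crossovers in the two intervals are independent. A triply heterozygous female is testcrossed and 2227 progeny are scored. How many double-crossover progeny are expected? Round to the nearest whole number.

52

Map distances give recombination frequencies of 0.155 and 0.151 for the two intervals.
With no interference, expected double-crossover frequency = 0.155 × 0.151 = 0.02340.
Expected number = 0.02340 × 2227 = 52.12 ≈ 52.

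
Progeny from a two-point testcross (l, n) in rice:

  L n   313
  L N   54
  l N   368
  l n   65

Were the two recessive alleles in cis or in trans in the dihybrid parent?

The two most frequent classes are L n (313) and l N (368); these are the parental (non-recombinant) types.
So the F1 carried L n on one chromosome and l N on the other — the recessive alleles are on opposite chromosomes (trans / repulsion).

trans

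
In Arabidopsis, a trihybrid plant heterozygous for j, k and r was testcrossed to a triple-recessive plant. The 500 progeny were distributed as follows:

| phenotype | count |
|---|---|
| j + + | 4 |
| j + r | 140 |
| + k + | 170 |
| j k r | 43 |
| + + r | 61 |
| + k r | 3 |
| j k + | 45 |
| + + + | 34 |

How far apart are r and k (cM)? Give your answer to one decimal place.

16.8 cM

The two most frequent reciprocal classes, + k + and j + r, are the parental types, so the F1 was + k + / j + r.
The two rarest classes, + k r and j + +, are the double crossovers. Comparing them with the parentals, only the r allele has switched, so r is the middle locus and the order is k – r – j.
Crossovers in the k–r interval produce the single-crossover classes + + + and j k r (34 + 43 = 77) plus the double crossovers (7).
RF(k–r) = (77 + 7) / 500 = 84/500 = 0.1680 → 16.8 cM.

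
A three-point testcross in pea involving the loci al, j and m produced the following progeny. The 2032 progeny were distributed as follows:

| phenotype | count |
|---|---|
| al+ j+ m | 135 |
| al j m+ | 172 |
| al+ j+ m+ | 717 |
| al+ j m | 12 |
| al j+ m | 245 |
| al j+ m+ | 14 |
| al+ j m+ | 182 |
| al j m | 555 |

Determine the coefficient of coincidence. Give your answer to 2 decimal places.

The two most frequent reciprocal classes, al+ j+ m+ and al j m, are the parental types, so the F1 was al+ j+ m+ / al j m.
The two rarest classes, al j+ m+ and al+ j m, are the double crossovers. Comparing them with the parentals, only the al allele has switched, so al is the middle locus and the order is j – al – m.
j–al: (427 + 26)/2032 = 0.2229; al–m: (307 + 26)/2032 = 0.1639.
Expected DCO frequency = 0.2229 × 0.1639 ≈ 0.03653; observed = 26/2032 ≈ 0.01280.
Coefficient of coincidence = 0.01280/0.03653 ≈ 0.35.

0.35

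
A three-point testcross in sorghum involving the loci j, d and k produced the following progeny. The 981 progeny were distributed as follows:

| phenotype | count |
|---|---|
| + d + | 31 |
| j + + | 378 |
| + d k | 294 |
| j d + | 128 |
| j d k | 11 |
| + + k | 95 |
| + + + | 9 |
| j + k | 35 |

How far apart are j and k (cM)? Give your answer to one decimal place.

8.8 cM

The two most frequent reciprocal classes, + d k and j + +, are the parental types, so the F1 was + d k / j + +.
The two rarest classes, j d k and + + +, are the double crossovers. Comparing them with the parentals, only the j allele has switched, so j is the middle locus and the order is d – j – k.
Crossovers in the j–k interval produce the single-crossover classes + d + and j + k (31 + 35 = 66) plus the double crossovers (20).
RF(j–k) = (66 + 20) / 981 = 86/981 = 0.0877 → 8.8 cM.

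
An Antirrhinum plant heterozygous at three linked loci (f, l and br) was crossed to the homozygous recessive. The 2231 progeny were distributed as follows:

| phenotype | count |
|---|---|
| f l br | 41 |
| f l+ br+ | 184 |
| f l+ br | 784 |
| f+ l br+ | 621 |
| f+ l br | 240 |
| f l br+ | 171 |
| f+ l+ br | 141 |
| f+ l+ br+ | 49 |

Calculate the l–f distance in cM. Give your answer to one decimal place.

The two most frequent reciprocal classes, f+ l br+ and f l+ br, are the parental types, so the F1 was f+ l br+ / f l+ br.
The two rarest classes, f+ l+ br+ and f l br, are the double crossovers. Comparing them with the parentals, only the l allele has switched, so l is the middle locus and the order is f – l – br.
Crossovers in the f–l interval produce the single-crossover classes f l br+ and f+ l+ br (171 + 141 = 312) plus the double crossovers (90).
RF(f–l) = (312 + 90) / 2231 = 402/2231 = 0.1802 → 18.0 cM.

18.0 cM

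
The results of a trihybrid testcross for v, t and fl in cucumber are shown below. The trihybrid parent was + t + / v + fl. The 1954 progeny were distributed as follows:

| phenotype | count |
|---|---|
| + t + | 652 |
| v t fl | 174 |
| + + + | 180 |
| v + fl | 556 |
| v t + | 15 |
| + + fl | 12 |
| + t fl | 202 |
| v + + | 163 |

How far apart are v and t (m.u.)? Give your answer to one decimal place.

19.5 m.u.

The two rarest classes, v t + and + + fl, are the double crossovers. Comparing them with the parentals, only the v allele has switched, so v is the middle locus and the order is fl – v – t.
Crossovers in the v–t interval produce the single-crossover classes + + + and v t fl (180 + 174 = 354) plus the double crossovers (27).
RF(v–t) = (354 + 27) / 1954 = 381/1954 = 0.1950 → 19.5 m.u.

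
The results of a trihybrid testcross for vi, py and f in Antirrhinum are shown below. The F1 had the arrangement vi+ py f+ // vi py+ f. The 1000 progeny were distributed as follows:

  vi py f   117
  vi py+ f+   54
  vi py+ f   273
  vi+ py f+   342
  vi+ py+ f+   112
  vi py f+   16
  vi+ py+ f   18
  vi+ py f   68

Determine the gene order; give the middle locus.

vi

The two rarest classes, vi py f+ and vi+ py+ f, are the double crossovers. Comparing them with the parentals, only the vi allele has switched, so vi is the middle locus and the order is f – vi – py.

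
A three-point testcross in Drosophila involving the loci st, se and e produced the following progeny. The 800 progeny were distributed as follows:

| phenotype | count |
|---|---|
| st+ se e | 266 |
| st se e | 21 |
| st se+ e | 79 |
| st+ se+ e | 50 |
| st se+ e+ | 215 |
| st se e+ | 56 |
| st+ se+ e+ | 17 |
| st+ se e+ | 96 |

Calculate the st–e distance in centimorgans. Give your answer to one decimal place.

The two most frequent reciprocal classes, st se+ e+ and st+ se e, are the parental types, so the F1 was st se+ e+ / st+ se e.
The two rarest classes, st+ se+ e+ and st se e, are the double crossovers. Comparing them with the parentals, only the st allele has switched, so st is the middle locus and the order is e – st – se.
Crossovers in the e–st interval produce the single-crossover classes st se+ e and st+ se e+ (79 + 96 = 175) plus the double crossovers (38).
RF(e–st) = (175 + 38) / 800 = 213/800 = 0.2662 → 26.6 centimorgans.

26.6 centimorgans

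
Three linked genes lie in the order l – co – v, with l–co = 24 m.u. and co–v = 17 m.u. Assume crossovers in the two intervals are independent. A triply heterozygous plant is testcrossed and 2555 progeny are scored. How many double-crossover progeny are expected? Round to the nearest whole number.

104

Map distances give recombination frequencies of 0.240 and 0.170 for the two intervals.
With no interference, expected double-crossover frequency = 0.240 × 0.170 = 0.04080.
Expected number = 0.04080 × 2555 = 104.24 ≈ 104.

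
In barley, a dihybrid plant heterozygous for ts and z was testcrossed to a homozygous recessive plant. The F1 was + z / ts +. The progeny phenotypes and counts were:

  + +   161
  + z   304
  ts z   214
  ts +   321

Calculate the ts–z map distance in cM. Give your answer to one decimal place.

37.5 cM

The recombinant classes are + + and ts z: 161 + 214 = 375.
Recombination frequency = 375/1000 = 0.3750 ≈ 37.5%, i.e. 37.5 cM.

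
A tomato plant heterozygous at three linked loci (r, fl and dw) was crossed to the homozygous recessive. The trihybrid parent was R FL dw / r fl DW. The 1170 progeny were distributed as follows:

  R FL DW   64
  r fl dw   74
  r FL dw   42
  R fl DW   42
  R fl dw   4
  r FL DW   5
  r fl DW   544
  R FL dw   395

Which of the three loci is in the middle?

The two rarest classes, R fl dw and r FL DW, are the double crossovers. Comparing them with the parentals, only the fl allele has switched, so fl is the middle locus and the order is dw – fl – r.

fl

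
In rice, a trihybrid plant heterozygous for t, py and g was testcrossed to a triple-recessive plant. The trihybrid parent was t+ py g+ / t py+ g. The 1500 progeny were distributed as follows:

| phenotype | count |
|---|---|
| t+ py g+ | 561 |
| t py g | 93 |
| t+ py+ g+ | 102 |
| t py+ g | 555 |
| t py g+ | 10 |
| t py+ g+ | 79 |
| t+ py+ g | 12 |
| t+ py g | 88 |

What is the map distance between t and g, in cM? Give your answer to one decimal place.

12.6 cM

The two rarest classes, t py g+ and t+ py+ g, are the double crossovers. Comparing them with the parentals, only the t allele has switched, so t is the middle locus and the order is py – t – g.
Crossovers in the t–g interval produce the single-crossover classes t+ py g and t py+ g+ (88 + 79 = 167) plus the double crossovers (22).
RF(t–g) = (167 + 22) / 1500 = 189/1500 = 0.1260 → 12.6 cM.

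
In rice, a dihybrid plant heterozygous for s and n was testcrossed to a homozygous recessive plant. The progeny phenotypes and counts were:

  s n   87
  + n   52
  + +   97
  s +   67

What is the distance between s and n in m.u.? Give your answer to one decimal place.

The two most frequent classes, + + (97) and s n (87), are the parental types, so the F1 was + + / s n.
The recombinant classes are + n and s +: 52 + 67 = 119.
Recombination frequency = 119/303 = 0.3927 ≈ 39.3%, i.e. 39.3 m.u.

39.3 m.u.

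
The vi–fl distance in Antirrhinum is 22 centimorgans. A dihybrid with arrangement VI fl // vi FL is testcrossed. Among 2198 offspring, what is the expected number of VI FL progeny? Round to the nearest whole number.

A map distance of 22 centimorgans corresponds to a recombination frequency of 0.220.
The F1 is VI fl / vi FL, so VI FL is a recombinant gamete class with expected frequency r/2 = 0.220/2 = 0.1100.
Expected number = 0.1100 × 2198 = 241.78 ≈ 242.

242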